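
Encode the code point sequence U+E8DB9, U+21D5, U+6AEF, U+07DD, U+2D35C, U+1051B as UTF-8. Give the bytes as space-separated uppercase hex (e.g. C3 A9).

F3 A8 B6 B9 E2 87 95 E6 AB AF DF 9D F0 AD 8D 9C F0 90 94 9B

U+E8DB9: 4-byte form → F3 A8 B6 B9.
U+21D5: 3-byte form → E2 87 95.
U+6AEF: 3-byte form → E6 AB AF.
U+07DD: 2-byte form → DF 9D.
U+2D35C: 4-byte form → F0 AD 8D 9C.
U+1051B: 4-byte form → F0 90 94 9B.
Concatenated (20 bytes): F3 A8 B6 B9 E2 87 95 E6 AB AF DF 9D F0 AD 8D 9C F0 90 94 9B.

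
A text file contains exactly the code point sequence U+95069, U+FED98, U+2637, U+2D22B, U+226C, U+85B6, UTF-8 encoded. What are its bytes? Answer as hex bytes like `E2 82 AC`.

U+95069: 4-byte form → F2 95 81 A9.
U+FED98: 4-byte form → F3 BE B6 98.
U+2637: 3-byte form → E2 98 B7.
U+2D22B: 4-byte form → F0 AD 88 AB.
U+226C: 3-byte form → E2 89 AC.
U+85B6: 3-byte form → E8 96 B6.
Concatenated (21 bytes): F2 95 81 A9 F3 BE B6 98 E2 98 B7 F0 AD 88 AB E2 89 AC E8 96 B6.

F2 95 81 A9 F3 BE B6 98 E2 98 B7 F0 AD 88 AB E2 89 AC E8 96 B6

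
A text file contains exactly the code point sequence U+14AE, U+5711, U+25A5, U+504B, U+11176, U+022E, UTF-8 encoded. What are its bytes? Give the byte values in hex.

E1 92 AE E5 9C 91 E2 96 A5 E5 81 8B F0 91 85 B6 C8 AE

U+14AE: 3-byte form → E1 92 AE.
U+5711: 3-byte form → E5 9C 91.
U+25A5: 3-byte form → E2 96 A5.
U+504B: 3-byte form → E5 81 8B.
U+11176: 4-byte form → F0 91 85 B6.
U+022E: 2-byte form → C8 AE.
Concatenated (18 bytes): E1 92 AE E5 9C 91 E2 96 A5 E5 81 8B F0 91 85 B6 C8 AE.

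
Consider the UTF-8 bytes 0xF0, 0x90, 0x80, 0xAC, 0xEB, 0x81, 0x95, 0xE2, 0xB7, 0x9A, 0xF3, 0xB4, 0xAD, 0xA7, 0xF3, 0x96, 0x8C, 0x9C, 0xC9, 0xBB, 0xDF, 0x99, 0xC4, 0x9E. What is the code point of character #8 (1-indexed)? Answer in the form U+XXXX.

Offset 0: leading byte 0xF0 = 11110000 → 4-byte char #1 = F0 90 80 AC.
Offset 4: leading byte 0xEB = 11101011 → 3-byte char #2 = EB 81 95.
Offset 7: leading byte 0xE2 = 11100010 → 3-byte char #3 = E2 B7 9A.
Offset 10: leading byte 0xF3 = 11110011 → 4-byte char #4 = F3 B4 AD A7.
Offset 14: leading byte 0xF3 = 11110011 → 4-byte char #5 = F3 96 8C 9C.
Offset 18: leading byte 0xC9 = 11001001 → 2-byte char #6 = C9 BB.
Offset 20: leading byte 0xDF = 11011111 → 2-byte char #7 = DF 99.
Offset 22: leading byte 0xC4 = 11000100 → 2-byte char #8 = C4 9E.
Leading byte 0xC4 = 11000100 matches 110xxxxx → 2-byte sequence.
Byte 1: 0xC4 = 11000100, payload 00100 (5 bits).
Byte 2: 0x9E = 10011110 (10xxxxxx ✓), payload 011110.
Concatenate: 00100011110 = 0x11E (11 bits → U+011E).

U+011E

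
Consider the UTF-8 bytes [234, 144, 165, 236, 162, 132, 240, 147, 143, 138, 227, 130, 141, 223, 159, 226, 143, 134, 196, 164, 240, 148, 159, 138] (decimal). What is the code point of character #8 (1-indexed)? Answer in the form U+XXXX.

U+147CA

Offset 0: leading byte 0xEA = 11101010 → 3-byte char #1 = EA 90 A5.
Offset 3: leading byte 0xEC = 11101100 → 3-byte char #2 = EC A2 84.
Offset 6: leading byte 0xF0 = 11110000 → 4-byte char #3 = F0 93 8F 8A.
Offset 10: leading byte 0xE3 = 11100011 → 3-byte char #4 = E3 82 8D.
Offset 13: leading byte 0xDF = 11011111 → 2-byte char #5 = DF 9F.
Offset 15: leading byte 0xE2 = 11100010 → 3-byte char #6 = E2 8F 86.
Offset 18: leading byte 0xC4 = 11000100 → 2-byte char #7 = C4 A4.
Offset 20: leading byte 0xF0 = 11110000 → 4-byte char #8 = F0 94 9F 8A.
Leading byte 0xF0 = 11110000 matches 11110xxx → 4-byte sequence.
Byte 1: 0xF0 = 11110000, payload 000 (3 bits).
Byte 2: 0x94 = 10010100 (10xxxxxx ✓), payload 010100.
Byte 3: 0x9F = 10011111 (10xxxxxx ✓), payload 011111.
Byte 4: 0x8A = 10001010 (10xxxxxx ✓), payload 001010.
Concatenate: 000010100011111001010 = 0x147CA (21 bits → U+147CA).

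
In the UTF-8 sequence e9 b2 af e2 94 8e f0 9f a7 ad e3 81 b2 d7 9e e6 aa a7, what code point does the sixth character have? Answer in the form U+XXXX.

U+6AA7

Offset 0: leading byte 0xE9 = 11101001 → 3-byte char #1 = E9 B2 AF.
Offset 3: leading byte 0xE2 = 11100010 → 3-byte char #2 = E2 94 8E.
Offset 6: leading byte 0xF0 = 11110000 → 4-byte char #3 = F0 9F A7 AD.
Offset 10: leading byte 0xE3 = 11100011 → 3-byte char #4 = E3 81 B2.
Offset 13: leading byte 0xD7 = 11010111 → 2-byte char #5 = D7 9E.
Offset 15: leading byte 0xE6 = 11100110 → 3-byte char #6 = E6 AA A7.
Leading byte 0xE6 = 11100110 matches 1110xxxx → 3-byte sequence.
Byte 1: 0xE6 = 11100110, payload 0110 (4 bits).
Byte 2: 0xAA = 10101010 (10xxxxxx ✓), payload 101010.
Byte 3: 0xA7 = 10100111 (10xxxxxx ✓), payload 100111.
Concatenate: 0110101010100111 = 0x6AA7 (16 bits → U+6AA7).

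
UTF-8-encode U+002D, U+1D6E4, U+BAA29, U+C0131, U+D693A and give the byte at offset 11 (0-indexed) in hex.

U+002D → 1-byte form 2D at offsets 0–0.
U+1D6E4 → 4-byte form F0 9D 9B A4 at offsets 1–4.
U+BAA29 → 4-byte form F2 BA A8 A9 at offsets 5–8.
U+C0131 → 4-byte form F3 80 84 B1 at offsets 9–12.
Offset 11 falls in char 4's range; it's byte 3 of F3 80 84 B1 = 0x84.

0x84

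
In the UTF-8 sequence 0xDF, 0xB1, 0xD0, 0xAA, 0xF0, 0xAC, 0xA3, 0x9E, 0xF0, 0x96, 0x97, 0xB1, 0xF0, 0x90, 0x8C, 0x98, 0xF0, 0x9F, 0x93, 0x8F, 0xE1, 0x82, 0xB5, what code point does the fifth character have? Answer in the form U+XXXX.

U+10318

Offset 0: leading byte 0xDF = 11011111 → 2-byte char #1 = DF B1.
Offset 2: leading byte 0xD0 = 11010000 → 2-byte char #2 = D0 AA.
Offset 4: leading byte 0xF0 = 11110000 → 4-byte char #3 = F0 AC A3 9E.
Offset 8: leading byte 0xF0 = 11110000 → 4-byte char #4 = F0 96 97 B1.
Offset 12: leading byte 0xF0 = 11110000 → 4-byte char #5 = F0 90 8C 98.
Leading byte 0xF0 = 11110000 matches 11110xxx → 4-byte sequence.
Byte 1: 0xF0 = 11110000, payload 000 (3 bits).
Byte 2: 0x90 = 10010000 (10xxxxxx ✓), payload 010000.
Byte 3: 0x8C = 10001100 (10xxxxxx ✓), payload 001100.
Byte 4: 0x98 = 10011000 (10xxxxxx ✓), payload 011000.
Concatenate: 000010000001100011000 = 0x10318 (21 bits → U+10318).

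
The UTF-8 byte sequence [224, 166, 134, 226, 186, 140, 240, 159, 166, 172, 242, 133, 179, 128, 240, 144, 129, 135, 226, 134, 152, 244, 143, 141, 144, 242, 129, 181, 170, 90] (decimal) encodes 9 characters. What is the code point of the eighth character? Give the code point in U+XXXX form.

U+81D6A

Offset 0: leading byte 0xE0 = 11100000 → 3-byte char #1 = E0 A6 86.
Offset 3: leading byte 0xE2 = 11100010 → 3-byte char #2 = E2 BA 8C.
Offset 6: leading byte 0xF0 = 11110000 → 4-byte char #3 = F0 9F A6 AC.
Offset 10: leading byte 0xF2 = 11110010 → 4-byte char #4 = F2 85 B3 80.
Offset 14: leading byte 0xF0 = 11110000 → 4-byte char #5 = F0 90 81 87.
Offset 18: leading byte 0xE2 = 11100010 → 3-byte char #6 = E2 86 98.
Offset 21: leading byte 0xF4 = 11110100 → 4-byte char #7 = F4 8F 8D 90.
Offset 25: leading byte 0xF2 = 11110010 → 4-byte char #8 = F2 81 B5 AA.
Leading byte 0xF2 = 11110010 matches 11110xxx → 4-byte sequence.
Byte 1: 0xF2 = 11110010, payload 010 (3 bits).
Byte 2: 0x81 = 10000001 (10xxxxxx ✓), payload 000001.
Byte 3: 0xB5 = 10110101 (10xxxxxx ✓), payload 110101.
Byte 4: 0xAA = 10101010 (10xxxxxx ✓), payload 101010.
Concatenate: 010000001110101101010 = 0x81D6A (21 bits → U+81D6A).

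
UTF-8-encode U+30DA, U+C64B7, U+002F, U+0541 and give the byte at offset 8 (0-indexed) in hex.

0xD5

U+30DA → 3-byte form E3 83 9A at offsets 0–2.
U+C64B7 → 4-byte form F3 86 92 B7 at offsets 3–6.
U+002F → 1-byte form 2F at offsets 7–7.
U+0541 → 2-byte form D5 81 at offsets 8–9.
Offset 8 falls in char 4's range; it's byte 1 of D5 81 = 0xD5.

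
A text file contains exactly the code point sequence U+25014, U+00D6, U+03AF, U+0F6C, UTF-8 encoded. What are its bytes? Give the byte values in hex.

U+25014: 4-byte form → F0 A5 80 94.
U+00D6: 2-byte form → C3 96.
U+03AF: 2-byte form → CE AF.
U+0F6C: 3-byte form → E0 BD AC.
Concatenated (11 bytes): F0 A5 80 94 C3 96 CE AF E0 BD AC.

F0 A5 80 94 C3 96 CE AF E0 BD AC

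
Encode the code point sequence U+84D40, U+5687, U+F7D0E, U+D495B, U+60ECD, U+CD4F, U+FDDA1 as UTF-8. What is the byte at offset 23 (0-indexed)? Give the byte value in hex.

U+84D40 → 4-byte form F2 84 B5 80 at offsets 0–3.
U+5687 → 3-byte form E5 9A 87 at offsets 4–6.
U+F7D0E → 4-byte form F3 B7 B4 8E at offsets 7–10.
U+D495B → 4-byte form F3 94 A5 9B at offsets 11–14.
U+60ECD → 4-byte form F1 A0 BB 8D at offsets 15–18.
U+CD4F → 3-byte form EC B5 8F at offsets 19–21.
U+FDDA1 → 4-byte form F3 BD B6 A1 at offsets 22–25.
Offset 23 falls in char 7's range; it's byte 2 of F3 BD B6 A1 = 0xBD.

0xBD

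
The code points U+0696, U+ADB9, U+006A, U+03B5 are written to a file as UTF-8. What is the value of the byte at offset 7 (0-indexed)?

U+0696 → 2-byte form DA 96 at offsets 0–1.
U+ADB9 → 3-byte form EA B6 B9 at offsets 2–4.
U+006A → 1-byte form 6A at offsets 5–5.
U+03B5 → 2-byte form CE B5 at offsets 6–7.
Offset 7 falls in char 4's range; it's byte 2 of CE B5 = 0xB5.

0xB5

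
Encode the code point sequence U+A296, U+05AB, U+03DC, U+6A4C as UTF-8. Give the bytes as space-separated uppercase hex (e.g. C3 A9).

EA 8A 96 D6 AB CF 9C E6 A9 8C

U+A296: 3-byte form → EA 8A 96.
U+05AB: 2-byte form → D6 AB.
U+03DC: 2-byte form → CF 9C.
U+6A4C: 3-byte form → E6 A9 8C.
Concatenated (10 bytes): EA 8A 96 D6 AB CF 9C E6 A9 8C.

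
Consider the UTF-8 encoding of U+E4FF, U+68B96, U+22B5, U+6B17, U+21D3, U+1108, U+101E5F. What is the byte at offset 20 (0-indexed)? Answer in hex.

U+E4FF → 3-byte form EE 93 BF at offsets 0–2.
U+68B96 → 4-byte form F1 A8 AE 96 at offsets 3–6.
U+22B5 → 3-byte form E2 8A B5 at offsets 7–9.
U+6B17 → 3-byte form E6 AC 97 at offsets 10–12.
U+21D3 → 3-byte form E2 87 93 at offsets 13–15.
U+1108 → 3-byte form E1 84 88 at offsets 16–18.
U+101E5F → 4-byte form F4 81 B9 9F at offsets 19–22.
Offset 20 falls in char 7's range; it's byte 2 of F4 81 B9 9F = 0x81.

0x81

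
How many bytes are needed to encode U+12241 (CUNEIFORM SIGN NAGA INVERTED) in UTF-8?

4

U+12241 = 0x12241. UTF-8 uses 1 byte below 0x80, 2 below 0x800, 3 below 0x10000, 4 up to 0x10FFFF. 0x12241 is in U+10000–U+10FFFF → 4 bytes.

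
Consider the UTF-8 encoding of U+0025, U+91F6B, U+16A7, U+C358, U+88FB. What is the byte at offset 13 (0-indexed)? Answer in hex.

0xBB

U+0025 → 1-byte form 25 at offsets 0–0.
U+91F6B → 4-byte form F2 91 BD AB at offsets 1–4.
U+16A7 → 3-byte form E1 9A A7 at offsets 5–7.
U+C358 → 3-byte form EC 8D 98 at offsets 8–10.
U+88FB → 3-byte form E8 A3 BB at offsets 11–13.
Offset 13 falls in char 5's range; it's byte 3 of E8 A3 BB = 0xBB.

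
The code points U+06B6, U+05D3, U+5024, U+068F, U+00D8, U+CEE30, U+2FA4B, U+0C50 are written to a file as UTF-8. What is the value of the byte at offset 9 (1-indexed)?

0x8F

1-indexed offset 9 is 0-indexed offset 8.
U+06B6 → 2-byte form DA B6 at offsets 0–1.
U+05D3 → 2-byte form D7 93 at offsets 2–3.
U+5024 → 3-byte form E5 80 A4 at offsets 4–6.
U+068F → 2-byte form DA 8F at offsets 7–8.
Offset 8 falls in char 4's range; it's byte 2 of DA 8F = 0x8F.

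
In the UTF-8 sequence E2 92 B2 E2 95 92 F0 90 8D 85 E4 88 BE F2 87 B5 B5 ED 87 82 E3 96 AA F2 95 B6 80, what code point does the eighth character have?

Offset 0: leading byte 0xE2 = 11100010 → 3-byte char #1 = E2 92 B2.
Offset 3: leading byte 0xE2 = 11100010 → 3-byte char #2 = E2 95 92.
Offset 6: leading byte 0xF0 = 11110000 → 4-byte char #3 = F0 90 8D 85.
Offset 10: leading byte 0xE4 = 11100100 → 3-byte char #4 = E4 88 BE.
Offset 13: leading byte 0xF2 = 11110010 → 4-byte char #5 = F2 87 B5 B5.
Offset 17: leading byte 0xED = 11101101 → 3-byte char #6 = ED 87 82.
Offset 20: leading byte 0xE3 = 11100011 → 3-byte char #7 = E3 96 AA.
Offset 23: leading byte 0xF2 = 11110010 → 4-byte char #8 = F2 95 B6 80.
Leading byte 0xF2 = 11110010 matches 11110xxx → 4-byte sequence.
Byte 1: 0xF2 = 11110010, payload 010 (3 bits).
Byte 2: 0x95 = 10010101 (10xxxxxx ✓), payload 010101.
Byte 3: 0xB6 = 10110110 (10xxxxxx ✓), payload 110110.
Byte 4: 0x80 = 10000000 (10xxxxxx ✓), payload 000000.
Concatenate: 010010101110110000000 = 0x95D80 (21 bits → U+95D80).

U+95D80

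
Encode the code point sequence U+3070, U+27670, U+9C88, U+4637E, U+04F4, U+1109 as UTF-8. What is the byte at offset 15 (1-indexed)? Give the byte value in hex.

0xD3

1-indexed offset 15 is 0-indexed offset 14.
U+3070 → 3-byte form E3 81 B0 at offsets 0–2.
U+27670 → 4-byte form F0 A7 99 B0 at offsets 3–6.
U+9C88 → 3-byte form E9 B2 88 at offsets 7–9.
U+4637E → 4-byte form F1 86 8D BE at offsets 10–13.
U+04F4 → 2-byte form D3 B4 at offsets 14–15.
Offset 14 falls in char 5's range; it's byte 1 of D3 B4 = 0xD3.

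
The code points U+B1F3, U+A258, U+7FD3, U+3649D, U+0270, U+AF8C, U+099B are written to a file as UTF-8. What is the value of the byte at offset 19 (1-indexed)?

0xE0

1-indexed offset 19 is 0-indexed offset 18.
U+B1F3 → 3-byte form EB 87 B3 at offsets 0–2.
U+A258 → 3-byte form EA 89 98 at offsets 3–5.
U+7FD3 → 3-byte form E7 BF 93 at offsets 6–8.
U+3649D → 4-byte form F0 B6 92 9D at offsets 9–12.
U+0270 → 2-byte form C9 B0 at offsets 13–14.
U+AF8C → 3-byte form EA BE 8C at offsets 15–17.
U+099B → 3-byte form E0 A6 9B at offsets 18–20.
Offset 18 falls in char 7's range; it's byte 1 of E0 A6 9B = 0xE0.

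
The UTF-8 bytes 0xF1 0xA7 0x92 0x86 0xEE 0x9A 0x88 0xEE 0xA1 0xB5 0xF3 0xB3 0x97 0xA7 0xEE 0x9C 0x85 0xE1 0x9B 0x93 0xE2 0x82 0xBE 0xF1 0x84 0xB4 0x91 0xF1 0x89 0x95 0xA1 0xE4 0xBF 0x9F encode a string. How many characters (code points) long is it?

10

Byte at offset 0: 0xF1 = 11110001 → 4-byte char (#1). Advance 4.
Byte at offset 4: 0xEE = 11101110 → 3-byte char (#2). Advance 3.
Byte at offset 7: 0xEE = 11101110 → 3-byte char (#3). Advance 3.
Byte at offset 10: 0xF3 = 11110011 → 4-byte char (#4). Advance 4.
Byte at offset 14: 0xEE = 11101110 → 3-byte char (#5). Advance 3.
Byte at offset 17: 0xE1 = 11100001 → 3-byte char (#6). Advance 3.
Byte at offset 20: 0xE2 = 11100010 → 3-byte char (#7). Advance 3.
Byte at offset 23: 0xF1 = 11110001 → 4-byte char (#8). Advance 4.
Byte at offset 27: 0xF1 = 11110001 → 4-byte char (#9). Advance 4.
Byte at offset 31: 0xE4 = 11100100 → 3-byte char (#10). Advance 3.
Reached end at offset 34 after 10 code points.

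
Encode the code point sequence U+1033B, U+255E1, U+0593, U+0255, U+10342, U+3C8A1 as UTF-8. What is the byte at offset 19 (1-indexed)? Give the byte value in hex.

0xA2

1-indexed offset 19 is 0-indexed offset 18.
U+1033B → 4-byte form F0 90 8C BB at offsets 0–3.
U+255E1 → 4-byte form F0 A5 97 A1 at offsets 4–7.
U+0593 → 2-byte form D6 93 at offsets 8–9.
U+0255 → 2-byte form C9 95 at offsets 10–11.
U+10342 → 4-byte form F0 90 8D 82 at offsets 12–15.
U+3C8A1 → 4-byte form F0 BC A2 A1 at offsets 16–19.
Offset 18 falls in char 6's range; it's byte 3 of F0 BC A2 A1 = 0xA2.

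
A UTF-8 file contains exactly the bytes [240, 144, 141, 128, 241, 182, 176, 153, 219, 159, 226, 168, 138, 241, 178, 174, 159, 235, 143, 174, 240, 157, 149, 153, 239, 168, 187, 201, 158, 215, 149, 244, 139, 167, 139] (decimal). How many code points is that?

11

Byte at offset 0: 0xF0 = 11110000 → 4-byte char (#1). Advance 4.
Byte at offset 4: 0xF1 = 11110001 → 4-byte char (#2). Advance 4.
Byte at offset 8: 0xDB = 11011011 → 2-byte char (#3). Advance 2.
Byte at offset 10: 0xE2 = 11100010 → 3-byte char (#4). Advance 3.
Byte at offset 13: 0xF1 = 11110001 → 4-byte char (#5). Advance 4.
Byte at offset 17: 0xEB = 11101011 → 3-byte char (#6). Advance 3.
Byte at offset 20: 0xF0 = 11110000 → 4-byte char (#7). Advance 4.
Byte at offset 24: 0xEF = 11101111 → 3-byte char (#8). Advance 3.
Byte at offset 27: 0xC9 = 11001001 → 2-byte char (#9). Advance 2.
Byte at offset 29: 0xD7 = 11010111 → 2-byte char (#10). Advance 2.
Byte at offset 31: 0xF4 = 11110100 → 4-byte char (#11). Advance 4.
Reached end at offset 35 after 11 code points.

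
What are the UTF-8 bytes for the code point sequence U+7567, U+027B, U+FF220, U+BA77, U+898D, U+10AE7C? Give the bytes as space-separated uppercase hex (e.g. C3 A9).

U+7567: 3-byte form → E7 95 A7.
U+027B: 2-byte form → C9 BB.
U+FF220: 4-byte form → F3 BF 88 A0.
U+BA77: 3-byte form → EB A9 B7.
U+898D: 3-byte form → E8 A6 8D.
U+10AE7C: 4-byte form → F4 8A B9 BC.
Concatenated (19 bytes): E7 95 A7 C9 BB F3 BF 88 A0 EB A9 B7 E8 A6 8D F4 8A B9 BC.

E7 95 A7 C9 BB F3 BF 88 A0 EB A9 B7 E8 A6 8D F4 8A B9 BC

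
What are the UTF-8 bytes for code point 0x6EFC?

E6 BB BC

U+6EFC = 0x6EFC = 28412 decimal. In range U+0800–U+FFFF → 3-byte form: 1110xxxx 10xxxxxx 10xxxxxx.
Binary (16 bits): 0110111011111100.
Split 4+6+6: 0110 | 111011 | 111100.
Byte 1: 11100110 = 0xE6.
Byte 2: 10111011 = 0xBB.
Byte 3: 10111100 = 0xBC.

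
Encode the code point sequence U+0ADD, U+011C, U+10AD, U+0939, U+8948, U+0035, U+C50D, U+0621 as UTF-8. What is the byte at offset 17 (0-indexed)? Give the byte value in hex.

U+0ADD → 3-byte form E0 AB 9D at offsets 0–2.
U+011C → 2-byte form C4 9C at offsets 3–4.
U+10AD → 3-byte form E1 82 AD at offsets 5–7.
U+0939 → 3-byte form E0 A4 B9 at offsets 8–10.
U+8948 → 3-byte form E8 A5 88 at offsets 11–13.
U+0035 → 1-byte form 35 at offsets 14–14.
U+C50D → 3-byte form EC 94 8D at offsets 15–17.
Offset 17 falls in char 7's range; it's byte 3 of EC 94 8D = 0x8D.

0x8D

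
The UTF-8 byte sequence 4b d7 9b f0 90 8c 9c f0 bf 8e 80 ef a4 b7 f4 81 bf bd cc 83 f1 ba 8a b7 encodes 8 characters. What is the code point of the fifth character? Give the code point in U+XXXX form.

U+F937

Offset 0: leading byte 0x4B = 01001011 → 1-byte char #1 = 4B.
Offset 1: leading byte 0xD7 = 11010111 → 2-byte char #2 = D7 9B.
Offset 3: leading byte 0xF0 = 11110000 → 4-byte char #3 = F0 90 8C 9C.
Offset 7: leading byte 0xF0 = 11110000 → 4-byte char #4 = F0 BF 8E 80.
Offset 11: leading byte 0xEF = 11101111 → 3-byte char #5 = EF A4 B7.
Leading byte 0xEF = 11101111 matches 1110xxxx → 3-byte sequence.
Byte 1: 0xEF = 11101111, payload 1111 (4 bits).
Byte 2: 0xA4 = 10100100 (10xxxxxx ✓), payload 100100.
Byte 3: 0xB7 = 10110111 (10xxxxxx ✓), payload 110111.
Concatenate: 1111100100110111 = 0xF937 (16 bits → U+F937).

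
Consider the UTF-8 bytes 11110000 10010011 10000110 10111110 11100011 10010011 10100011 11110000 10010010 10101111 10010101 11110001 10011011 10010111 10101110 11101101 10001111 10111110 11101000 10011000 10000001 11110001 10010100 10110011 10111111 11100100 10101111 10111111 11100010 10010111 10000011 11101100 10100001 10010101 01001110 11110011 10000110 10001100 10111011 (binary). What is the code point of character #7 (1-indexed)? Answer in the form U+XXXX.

Offset 0: leading byte 0xF0 = 11110000 → 4-byte char #1 = F0 93 86 BE.
Offset 4: leading byte 0xE3 = 11100011 → 3-byte char #2 = E3 93 A3.
Offset 7: leading byte 0xF0 = 11110000 → 4-byte char #3 = F0 92 AF 95.
Offset 11: leading byte 0xF1 = 11110001 → 4-byte char #4 = F1 9B 97 AE.
Offset 15: leading byte 0xED = 11101101 → 3-byte char #5 = ED 8F BE.
Offset 18: leading byte 0xE8 = 11101000 → 3-byte char #6 = E8 98 81.
Offset 21: leading byte 0xF1 = 11110001 → 4-byte char #7 = F1 94 B3 BF.
Leading byte 0xF1 = 11110001 matches 11110xxx → 4-byte sequence.
Byte 1: 0xF1 = 11110001, payload 001 (3 bits).
Byte 2: 0x94 = 10010100 (10xxxxxx ✓), payload 010100.
Byte 3: 0xB3 = 10110011 (10xxxxxx ✓), payload 110011.
Byte 4: 0xBF = 10111111 (10xxxxxx ✓), payload 111111.
Concatenate: 001010100110011111111 = 0x54CFF (21 bits → U+54CFF).

U+54CFF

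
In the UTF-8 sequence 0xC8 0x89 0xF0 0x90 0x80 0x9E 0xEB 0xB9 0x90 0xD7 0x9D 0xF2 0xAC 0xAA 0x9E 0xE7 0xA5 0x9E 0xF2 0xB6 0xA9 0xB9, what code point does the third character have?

U+BE50

Offset 0: leading byte 0xC8 = 11001000 → 2-byte char #1 = C8 89.
Offset 2: leading byte 0xF0 = 11110000 → 4-byte char #2 = F0 90 80 9E.
Offset 6: leading byte 0xEB = 11101011 → 3-byte char #3 = EB B9 90.
Leading byte 0xEB = 11101011 matches 1110xxxx → 3-byte sequence.
Byte 1: 0xEB = 11101011, payload 1011 (4 bits).
Byte 2: 0xB9 = 10111001 (10xxxxxx ✓), payload 111001.
Byte 3: 0x90 = 10010000 (10xxxxxx ✓), payload 010000.
Concatenate: 1011111001010000 = 0xBE50 (16 bits → U+BE50).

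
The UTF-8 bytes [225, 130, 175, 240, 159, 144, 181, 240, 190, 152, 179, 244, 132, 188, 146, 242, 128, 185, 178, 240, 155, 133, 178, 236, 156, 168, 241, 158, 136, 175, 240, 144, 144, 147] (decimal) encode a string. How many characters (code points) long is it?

Byte at offset 0: 0xE1 = 11100001 → 3-byte char (#1). Advance 3.
Byte at offset 3: 0xF0 = 11110000 → 4-byte char (#2). Advance 4.
Byte at offset 7: 0xF0 = 11110000 → 4-byte char (#3). Advance 4.
Byte at offset 11: 0xF4 = 11110100 → 4-byte char (#4). Advance 4.
Byte at offset 15: 0xF2 = 11110010 → 4-byte char (#5). Advance 4.
Byte at offset 19: 0xF0 = 11110000 → 4-byte char (#6). Advance 4.
Byte at offset 23: 0xEC = 11101100 → 3-byte char (#7). Advance 3.
Byte at offset 26: 0xF1 = 11110001 → 4-byte char (#8). Advance 4.
Byte at offset 30: 0xF0 = 11110000 → 4-byte char (#9). Advance 4.
Reached end at offset 34 after 9 code points.

9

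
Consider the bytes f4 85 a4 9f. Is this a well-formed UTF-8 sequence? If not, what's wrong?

valid

Leading byte 0xF4 = 11110100 → 4-byte form.
Continuation bytes 0x85=10000101, 0xA4=10100100, 0x9F=10011111 all match 10xxxxxx.
Decoded value 0x10591F is ≥ 0x10000 (shortest form) and not a surrogate.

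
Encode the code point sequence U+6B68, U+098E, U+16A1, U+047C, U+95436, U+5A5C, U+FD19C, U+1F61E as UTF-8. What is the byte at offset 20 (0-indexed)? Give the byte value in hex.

U+6B68 → 3-byte form E6 AD A8 at offsets 0–2.
U+098E → 3-byte form E0 A6 8E at offsets 3–5.
U+16A1 → 3-byte form E1 9A A1 at offsets 6–8.
U+047C → 2-byte form D1 BC at offsets 9–10.
U+95436 → 4-byte form F2 95 90 B6 at offsets 11–14.
U+5A5C → 3-byte form E5 A9 9C at offsets 15–17.
U+FD19C → 4-byte form F3 BD 86 9C at offsets 18–21.
Offset 20 falls in char 7's range; it's byte 3 of F3 BD 86 9C = 0x86.

0x86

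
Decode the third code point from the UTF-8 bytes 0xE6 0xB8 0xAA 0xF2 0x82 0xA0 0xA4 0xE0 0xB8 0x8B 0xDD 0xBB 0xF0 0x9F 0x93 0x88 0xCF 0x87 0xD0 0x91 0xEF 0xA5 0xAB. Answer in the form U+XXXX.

U+0E0B

Offset 0: leading byte 0xE6 = 11100110 → 3-byte char #1 = E6 B8 AA.
Offset 3: leading byte 0xF2 = 11110010 → 4-byte char #2 = F2 82 A0 A4.
Offset 7: leading byte 0xE0 = 11100000 → 3-byte char #3 = E0 B8 8B.
Leading byte 0xE0 = 11100000 matches 1110xxxx → 3-byte sequence.
Byte 1: 0xE0 = 11100000, payload 0000 (4 bits).
Byte 2: 0xB8 = 10111000 (10xxxxxx ✓), payload 111000.
Byte 3: 0x8B = 10001011 (10xxxxxx ✓), payload 001011.
Concatenate: 0000111000001011 = 0xE0B (16 bits → U+0E0B).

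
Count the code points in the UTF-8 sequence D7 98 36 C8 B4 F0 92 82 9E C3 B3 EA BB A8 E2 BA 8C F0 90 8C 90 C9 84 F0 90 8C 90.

10

Byte at offset 0: 0xD7 = 11010111 → 2-byte char (#1). Advance 2.
Byte at offset 2: 0x36 = 00110110 → 1-byte char (#2). Advance 1.
Byte at offset 3: 0xC8 = 11001000 → 2-byte char (#3). Advance 2.
Byte at offset 5: 0xF0 = 11110000 → 4-byte char (#4). Advance 4.
Byte at offset 9: 0xC3 = 11000011 → 2-byte char (#5). Advance 2.
Byte at offset 11: 0xEA = 11101010 → 3-byte char (#6). Advance 3.
Byte at offset 14: 0xE2 = 11100010 → 3-byte char (#7). Advance 3.
Byte at offset 17: 0xF0 = 11110000 → 4-byte char (#8). Advance 4.
Byte at offset 21: 0xC9 = 11001001 → 2-byte char (#9). Advance 2.
Byte at offset 23: 0xF0 = 11110000 → 4-byte char (#10). Advance 4.
Reached end at offset 27 after 10 code points.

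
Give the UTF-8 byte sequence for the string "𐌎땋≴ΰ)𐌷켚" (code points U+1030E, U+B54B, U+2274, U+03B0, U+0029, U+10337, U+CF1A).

F0 90 8C 8E EB 95 8B E2 89 B4 CE B0 29 F0 90 8C B7 EC BC 9A

U+1030E: 4-byte form → F0 90 8C 8E.
U+B54B: 3-byte form → EB 95 8B.
U+2274: 3-byte form → E2 89 B4.
U+03B0: 2-byte form → CE B0.
U+0029: 1-byte form → 29.
U+10337: 4-byte form → F0 90 8C B7.
U+CF1A: 3-byte form → EC BC 9A.
Concatenated (20 bytes): F0 90 8C 8E EB 95 8B E2 89 B4 CE B0 29 F0 90 8C B7 EC BC 9A.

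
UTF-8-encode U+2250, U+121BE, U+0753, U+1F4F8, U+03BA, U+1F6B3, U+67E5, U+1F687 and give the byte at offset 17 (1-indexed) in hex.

0x9F

1-indexed offset 17 is 0-indexed offset 16.
U+2250 → 3-byte form E2 89 90 at offsets 0–2.
U+121BE → 4-byte form F0 92 86 BE at offsets 3–6.
U+0753 → 2-byte form DD 93 at offsets 7–8.
U+1F4F8 → 4-byte form F0 9F 93 B8 at offsets 9–12.
U+03BA → 2-byte form CE BA at offsets 13–14.
U+1F6B3 → 4-byte form F0 9F 9A B3 at offsets 15–18.
Offset 16 falls in char 6's range; it's byte 2 of F0 9F 9A B3 = 0x9F.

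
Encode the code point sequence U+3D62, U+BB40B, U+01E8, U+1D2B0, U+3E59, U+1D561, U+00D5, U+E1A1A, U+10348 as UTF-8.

E3 B5 A2 F2 BB 90 8B C7 A8 F0 9D 8A B0 E3 B9 99 F0 9D 95 A1 C3 95 F3 A1 A8 9A F0 90 8D 88

U+3D62: 3-byte form → E3 B5 A2.
U+BB40B: 4-byte form → F2 BB 90 8B.
U+01E8: 2-byte form → C7 A8.
U+1D2B0: 4-byte form → F0 9D 8A B0.
U+3E59: 3-byte form → E3 B9 99.
U+1D561: 4-byte form → F0 9D 95 A1.
U+00D5: 2-byte form → C3 95.
U+E1A1A: 4-byte form → F3 A1 A8 9A.
U+10348: 4-byte form → F0 90 8D 88.
Concatenated (30 bytes): E3 B5 A2 F2 BB 90 8B C7 A8 F0 9D 8A B0 E3 B9 99 F0 9D 95 A1 C3 95 F3 A1 A8 9A F0 90 8D 88.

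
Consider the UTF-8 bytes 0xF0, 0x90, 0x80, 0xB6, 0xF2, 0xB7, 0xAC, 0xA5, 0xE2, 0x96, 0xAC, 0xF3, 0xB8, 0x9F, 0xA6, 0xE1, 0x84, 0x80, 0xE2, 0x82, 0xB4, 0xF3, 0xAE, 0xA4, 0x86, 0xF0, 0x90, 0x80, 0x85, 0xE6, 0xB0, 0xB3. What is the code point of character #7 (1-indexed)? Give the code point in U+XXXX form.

U+EE906

Offset 0: leading byte 0xF0 = 11110000 → 4-byte char #1 = F0 90 80 B6.
Offset 4: leading byte 0xF2 = 11110010 → 4-byte char #2 = F2 B7 AC A5.
Offset 8: leading byte 0xE2 = 11100010 → 3-byte char #3 = E2 96 AC.
Offset 11: leading byte 0xF3 = 11110011 → 4-byte char #4 = F3 B8 9F A6.
Offset 15: leading byte 0xE1 = 11100001 → 3-byte char #5 = E1 84 80.
Offset 18: leading byte 0xE2 = 11100010 → 3-byte char #6 = E2 82 B4.
Offset 21: leading byte 0xF3 = 11110011 → 4-byte char #7 = F3 AE A4 86.
Leading byte 0xF3 = 11110011 matches 11110xxx → 4-byte sequence.
Byte 1: 0xF3 = 11110011, payload 011 (3 bits).
Byte 2: 0xAE = 10101110 (10xxxxxx ✓), payload 101110.
Byte 3: 0xA4 = 10100100 (10xxxxxx ✓), payload 100100.
Byte 4: 0x86 = 10000110 (10xxxxxx ✓), payload 000110.
Concatenate: 011101110100100000110 = 0xEE906 (21 bits → U+EE906).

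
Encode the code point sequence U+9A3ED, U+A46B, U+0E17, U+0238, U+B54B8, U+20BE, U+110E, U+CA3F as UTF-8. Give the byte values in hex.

U+9A3ED: 4-byte form → F2 9A 8F AD.
U+A46B: 3-byte form → EA 91 AB.
U+0E17: 3-byte form → E0 B8 97.
U+0238: 2-byte form → C8 B8.
U+B54B8: 4-byte form → F2 B5 92 B8.
U+20BE: 3-byte form → E2 82 BE.
U+110E: 3-byte form → E1 84 8E.
U+CA3F: 3-byte form → EC A8 BF.
Concatenated (25 bytes): F2 9A 8F AD EA 91 AB E0 B8 97 C8 B8 F2 B5 92 B8 E2 82 BE E1 84 8E EC A8 BF.

F2 9A 8F AD EA 91 AB E0 B8 97 C8 B8 F2 B5 92 B8 E2 82 BE E1 84 8E EC A8 BF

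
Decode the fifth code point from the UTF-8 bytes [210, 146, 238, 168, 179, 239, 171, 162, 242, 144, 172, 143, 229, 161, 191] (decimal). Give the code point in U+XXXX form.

U+587F

Offset 0: leading byte 0xD2 = 11010010 → 2-byte char #1 = D2 92.
Offset 2: leading byte 0xEE = 11101110 → 3-byte char #2 = EE A8 B3.
Offset 5: leading byte 0xEF = 11101111 → 3-byte char #3 = EF AB A2.
Offset 8: leading byte 0xF2 = 11110010 → 4-byte char #4 = F2 90 AC 8F.
Offset 12: leading byte 0xE5 = 11100101 → 3-byte char #5 = E5 A1 BF.
Leading byte 0xE5 = 11100101 matches 1110xxxx → 3-byte sequence.
Byte 1: 0xE5 = 11100101, payload 0101 (4 bits).
Byte 2: 0xA1 = 10100001 (10xxxxxx ✓), payload 100001.
Byte 3: 0xBF = 10111111 (10xxxxxx ✓), payload 111111.
Concatenate: 0101100001111111 = 0x587F (16 bits → U+587F).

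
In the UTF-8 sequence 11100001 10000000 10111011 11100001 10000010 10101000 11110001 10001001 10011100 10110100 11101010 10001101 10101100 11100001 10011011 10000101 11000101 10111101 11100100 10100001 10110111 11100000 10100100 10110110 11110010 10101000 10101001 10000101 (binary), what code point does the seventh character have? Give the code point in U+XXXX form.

U+4877

Offset 0: leading byte 0xE1 = 11100001 → 3-byte char #1 = E1 80 BB.
Offset 3: leading byte 0xE1 = 11100001 → 3-byte char #2 = E1 82 A8.
Offset 6: leading byte 0xF1 = 11110001 → 4-byte char #3 = F1 89 9C B4.
Offset 10: leading byte 0xEA = 11101010 → 3-byte char #4 = EA 8D AC.
Offset 13: leading byte 0xE1 = 11100001 → 3-byte char #5 = E1 9B 85.
Offset 16: leading byte 0xC5 = 11000101 → 2-byte char #6 = C5 BD.
Offset 18: leading byte 0xE4 = 11100100 → 3-byte char #7 = E4 A1 B7.
Leading byte 0xE4 = 11100100 matches 1110xxxx → 3-byte sequence.
Byte 1: 0xE4 = 11100100, payload 0100 (4 bits).
Byte 2: 0xA1 = 10100001 (10xxxxxx ✓), payload 100001.
Byte 3: 0xB7 = 10110111 (10xxxxxx ✓), payload 110111.
Concatenate: 0100100001110111 = 0x4877 (16 bits → U+4877).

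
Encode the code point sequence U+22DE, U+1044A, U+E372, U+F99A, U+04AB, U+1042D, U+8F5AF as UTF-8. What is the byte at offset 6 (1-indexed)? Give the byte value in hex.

0x91

1-indexed offset 6 is 0-indexed offset 5.
U+22DE → 3-byte form E2 8B 9E at offsets 0–2.
U+1044A → 4-byte form F0 90 91 8A at offsets 3–6.
Offset 5 falls in char 2's range; it's byte 3 of F0 90 91 8A = 0x91.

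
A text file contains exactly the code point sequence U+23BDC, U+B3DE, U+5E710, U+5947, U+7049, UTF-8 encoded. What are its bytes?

U+23BDC: 4-byte form → F0 A3 AF 9C.
U+B3DE: 3-byte form → EB 8F 9E.
U+5E710: 4-byte form → F1 9E 9C 90.
U+5947: 3-byte form → E5 A5 87.
U+7049: 3-byte form → E7 81 89.
Concatenated (17 bytes): F0 A3 AF 9C EB 8F 9E F1 9E 9C 90 E5 A5 87 E7 81 89.

F0 A3 AF 9C EB 8F 9E F1 9E 9C 90 E5 A5 87 E7 81 89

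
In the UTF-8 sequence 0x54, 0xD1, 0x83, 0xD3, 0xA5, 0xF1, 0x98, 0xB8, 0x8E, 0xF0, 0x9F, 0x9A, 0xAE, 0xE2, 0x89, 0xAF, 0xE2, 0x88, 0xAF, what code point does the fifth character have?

U+1F6AE

Offset 0: leading byte 0x54 = 01010100 → 1-byte char #1 = 54.
Offset 1: leading byte 0xD1 = 11010001 → 2-byte char #2 = D1 83.
Offset 3: leading byte 0xD3 = 11010011 → 2-byte char #3 = D3 A5.
Offset 5: leading byte 0xF1 = 11110001 → 4-byte char #4 = F1 98 B8 8E.
Offset 9: leading byte 0xF0 = 11110000 → 4-byte char #5 = F0 9F 9A AE.
Leading byte 0xF0 = 11110000 matches 11110xxx → 4-byte sequence.
Byte 1: 0xF0 = 11110000, payload 000 (3 bits).
Byte 2: 0x9F = 10011111 (10xxxxxx ✓), payload 011111.
Byte 3: 0x9A = 10011010 (10xxxxxx ✓), payload 011010.
Byte 4: 0xAE = 10101110 (10xxxxxx ✓), payload 101110.
Concatenate: 000011111011010101110 = 0x1F6AE (21 bits → U+1F6AE).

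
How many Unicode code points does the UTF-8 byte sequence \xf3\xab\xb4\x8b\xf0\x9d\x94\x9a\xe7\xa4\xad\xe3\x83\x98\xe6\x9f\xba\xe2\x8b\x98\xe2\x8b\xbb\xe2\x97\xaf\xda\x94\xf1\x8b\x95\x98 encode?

10

Byte at offset 0: 0xF3 = 11110011 → 4-byte char (#1). Advance 4.
Byte at offset 4: 0xF0 = 11110000 → 4-byte char (#2). Advance 4.
Byte at offset 8: 0xE7 = 11100111 → 3-byte char (#3). Advance 3.
Byte at offset 11: 0xE3 = 11100011 → 3-byte char (#4). Advance 3.
Byte at offset 14: 0xE6 = 11100110 → 3-byte char (#5). Advance 3.
Byte at offset 17: 0xE2 = 11100010 → 3-byte char (#6). Advance 3.
Byte at offset 20: 0xE2 = 11100010 → 3-byte char (#7). Advance 3.
Byte at offset 23: 0xE2 = 11100010 → 3-byte char (#8). Advance 3.
Byte at offset 26: 0xDA = 11011010 → 2-byte char (#9). Advance 2.
Byte at offset 28: 0xF1 = 11110001 → 4-byte char (#10). Advance 4.
Reached end at offset 32 after 10 code points.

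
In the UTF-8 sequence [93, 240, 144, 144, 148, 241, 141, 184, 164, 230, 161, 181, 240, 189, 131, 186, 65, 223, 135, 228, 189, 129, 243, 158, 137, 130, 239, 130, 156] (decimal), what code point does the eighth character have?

Offset 0: leading byte 0x5D = 01011101 → 1-byte char #1 = 5D.
Offset 1: leading byte 0xF0 = 11110000 → 4-byte char #2 = F0 90 90 94.
Offset 5: leading byte 0xF1 = 11110001 → 4-byte char #3 = F1 8D B8 A4.
Offset 9: leading byte 0xE6 = 11100110 → 3-byte char #4 = E6 A1 B5.
Offset 12: leading byte 0xF0 = 11110000 → 4-byte char #5 = F0 BD 83 BA.
Offset 16: leading byte 0x41 = 01000001 → 1-byte char #6 = 41.
Offset 17: leading byte 0xDF = 11011111 → 2-byte char #7 = DF 87.
Offset 19: leading byte 0xE4 = 11100100 → 3-byte char #8 = E4 BD 81.
Leading byte 0xE4 = 11100100 matches 1110xxxx → 3-byte sequence.
Byte 1: 0xE4 = 11100100, payload 0100 (4 bits).
Byte 2: 0xBD = 10111101 (10xxxxxx ✓), payload 111101.
Byte 3: 0x81 = 10000001 (10xxxxxx ✓), payload 000001.
Concatenate: 0100111101000001 = 0x4F41 (16 bits → U+4F41).

U+4F41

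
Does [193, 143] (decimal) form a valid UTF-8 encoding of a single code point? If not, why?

Leading byte 0xC1 = 11000001 → 2-byte form.
Continuation bytes all match 10xxxxxx. Payload decodes to 0x4F.
But 0x4F < 0x80, the minimum for a 2-byte sequence — this is an overlong encoding.

invalid (overlong encoding)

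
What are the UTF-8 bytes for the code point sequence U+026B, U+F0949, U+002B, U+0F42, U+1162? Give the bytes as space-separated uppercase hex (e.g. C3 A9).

C9 AB F3 B0 A5 89 2B E0 BD 82 E1 85 A2

U+026B: 2-byte form → C9 AB.
U+F0949: 4-byte form → F3 B0 A5 89.
U+002B: 1-byte form → 2B.
U+0F42: 3-byte form → E0 BD 82.
U+1162: 3-byte form → E1 85 A2.
Concatenated (13 bytes): C9 AB F3 B0 A5 89 2B E0 BD 82 E1 85 A2.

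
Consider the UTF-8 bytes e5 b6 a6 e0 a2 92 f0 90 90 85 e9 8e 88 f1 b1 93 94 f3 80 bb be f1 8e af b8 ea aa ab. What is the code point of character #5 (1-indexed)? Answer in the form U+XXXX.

Offset 0: leading byte 0xE5 = 11100101 → 3-byte char #1 = E5 B6 A6.
Offset 3: leading byte 0xE0 = 11100000 → 3-byte char #2 = E0 A2 92.
Offset 6: leading byte 0xF0 = 11110000 → 4-byte char #3 = F0 90 90 85.
Offset 10: leading byte 0xE9 = 11101001 → 3-byte char #4 = E9 8E 88.
Offset 13: leading byte 0xF1 = 11110001 → 4-byte char #5 = F1 B1 93 94.
Leading byte 0xF1 = 11110001 matches 11110xxx → 4-byte sequence.
Byte 1: 0xF1 = 11110001, payload 001 (3 bits).
Byte 2: 0xB1 = 10110001 (10xxxxxx ✓), payload 110001.
Byte 3: 0x93 = 10010011 (10xxxxxx ✓), payload 010011.
Byte 4: 0x94 = 10010100 (10xxxxxx ✓), payload 010100.
Concatenate: 001110001010011010100 = 0x714D4 (21 bits → U+714D4).

U+714D4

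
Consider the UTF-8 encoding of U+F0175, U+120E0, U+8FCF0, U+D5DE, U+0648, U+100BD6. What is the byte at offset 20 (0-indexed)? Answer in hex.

0x96

U+F0175 → 4-byte form F3 B0 85 B5 at offsets 0–3.
U+120E0 → 4-byte form F0 92 83 A0 at offsets 4–7.
U+8FCF0 → 4-byte form F2 8F B3 B0 at offsets 8–11.
U+D5DE → 3-byte form ED 97 9E at offsets 12–14.
U+0648 → 2-byte form D9 88 at offsets 15–16.
U+100BD6 → 4-byte form F4 80 AF 96 at offsets 17–20.
Offset 20 falls in char 6's range; it's byte 4 of F4 80 AF 96 = 0x96.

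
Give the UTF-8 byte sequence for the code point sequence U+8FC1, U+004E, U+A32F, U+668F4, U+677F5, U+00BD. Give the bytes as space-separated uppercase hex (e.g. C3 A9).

E8 BF 81 4E EA 8C AF F1 A6 A3 B4 F1 A7 9F B5 C2 BD

U+8FC1: 3-byte form → E8 BF 81.
U+004E: 1-byte form → 4E.
U+A32F: 3-byte form → EA 8C AF.
U+668F4: 4-byte form → F1 A6 A3 B4.
U+677F5: 4-byte form → F1 A7 9F B5.
U+00BD: 2-byte form → C2 BD.
Concatenated (17 bytes): E8 BF 81 4E EA 8C AF F1 A6 A3 B4 F1 A7 9F B5 C2 BD.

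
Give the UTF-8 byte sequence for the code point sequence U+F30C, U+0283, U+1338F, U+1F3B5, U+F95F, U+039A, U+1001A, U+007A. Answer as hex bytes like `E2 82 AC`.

U+F30C: 3-byte form → EF 8C 8C.
U+0283: 2-byte form → CA 83.
U+1338F: 4-byte form → F0 93 8E 8F.
U+1F3B5: 4-byte form → F0 9F 8E B5.
U+F95F: 3-byte form → EF A5 9F.
U+039A: 2-byte form → CE 9A.
U+1001A: 4-byte form → F0 90 80 9A.
U+007A: 1-byte form → 7A.
Concatenated (23 bytes): EF 8C 8C CA 83 F0 93 8E 8F F0 9F 8E B5 EF A5 9F CE 9A F0 90 80 9A 7A.

EF 8C 8C CA 83 F0 93 8E 8F F0 9F 8E B5 EF A5 9F CE 9A F0 90 80 9A 7A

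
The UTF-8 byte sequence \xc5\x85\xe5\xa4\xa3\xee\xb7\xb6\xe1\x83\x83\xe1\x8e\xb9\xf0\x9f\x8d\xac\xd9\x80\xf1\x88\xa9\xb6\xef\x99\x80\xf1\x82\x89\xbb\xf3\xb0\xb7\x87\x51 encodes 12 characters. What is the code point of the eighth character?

Offset 0: leading byte 0xC5 = 11000101 → 2-byte char #1 = C5 85.
Offset 2: leading byte 0xE5 = 11100101 → 3-byte char #2 = E5 A4 A3.
Offset 5: leading byte 0xEE = 11101110 → 3-byte char #3 = EE B7 B6.
Offset 8: leading byte 0xE1 = 11100001 → 3-byte char #4 = E1 83 83.
Offset 11: leading byte 0xE1 = 11100001 → 3-byte char #5 = E1 8E B9.
Offset 14: leading byte 0xF0 = 11110000 → 4-byte char #6 = F0 9F 8D AC.
Offset 18: leading byte 0xD9 = 11011001 → 2-byte char #7 = D9 80.
Offset 20: leading byte 0xF1 = 11110001 → 4-byte char #8 = F1 88 A9 B6.
Leading byte 0xF1 = 11110001 matches 11110xxx → 4-byte sequence.
Byte 1: 0xF1 = 11110001, payload 001 (3 bits).
Byte 2: 0x88 = 10001000 (10xxxxxx ✓), payload 001000.
Byte 3: 0xA9 = 10101001 (10xxxxxx ✓), payload 101001.
Byte 4: 0xB6 = 10110110 (10xxxxxx ✓), payload 110110.
Concatenate: 001001000101001110110 = 0x48A76 (21 bits → U+48A76).

U+48A76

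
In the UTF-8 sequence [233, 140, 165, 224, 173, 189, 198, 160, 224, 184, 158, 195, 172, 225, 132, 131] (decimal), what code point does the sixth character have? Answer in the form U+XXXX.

Offset 0: leading byte 0xE9 = 11101001 → 3-byte char #1 = E9 8C A5.
Offset 3: leading byte 0xE0 = 11100000 → 3-byte char #2 = E0 AD BD.
Offset 6: leading byte 0xC6 = 11000110 → 2-byte char #3 = C6 A0.
Offset 8: leading byte 0xE0 = 11100000 → 3-byte char #4 = E0 B8 9E.
Offset 11: leading byte 0xC3 = 11000011 → 2-byte char #5 = C3 AC.
Offset 13: leading byte 0xE1 = 11100001 → 3-byte char #6 = E1 84 83.
Leading byte 0xE1 = 11100001 matches 1110xxxx → 3-byte sequence.
Byte 1: 0xE1 = 11100001, payload 0001 (4 bits).
Byte 2: 0x84 = 10000100 (10xxxxxx ✓), payload 000100.
Byte 3: 0x83 = 10000011 (10xxxxxx ✓), payload 000011.
Concatenate: 0001000100000011 = 0x1103 (16 bits → U+1103).

U+1103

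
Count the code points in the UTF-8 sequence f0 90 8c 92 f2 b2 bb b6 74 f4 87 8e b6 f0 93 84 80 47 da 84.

7

Byte at offset 0: 0xF0 = 11110000 → 4-byte char (#1). Advance 4.
Byte at offset 4: 0xF2 = 11110010 → 4-byte char (#2). Advance 4.
Byte at offset 8: 0x74 = 01110100 → 1-byte char (#3). Advance 1.
Byte at offset 9: 0xF4 = 11110100 → 4-byte char (#4). Advance 4.
Byte at offset 13: 0xF0 = 11110000 → 4-byte char (#5). Advance 4.
Byte at offset 17: 0x47 = 01000111 → 1-byte char (#6). Advance 1.
Byte at offset 18: 0xDA = 11011010 → 2-byte char (#7). Advance 2.
Reached end at offset 20 after 7 code points.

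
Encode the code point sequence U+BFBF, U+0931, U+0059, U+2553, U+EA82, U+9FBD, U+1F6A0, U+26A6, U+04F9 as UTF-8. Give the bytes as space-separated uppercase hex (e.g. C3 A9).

U+BFBF: 3-byte form → EB BE BF.
U+0931: 3-byte form → E0 A4 B1.
U+0059: 1-byte form → 59.
U+2553: 3-byte form → E2 95 93.
U+EA82: 3-byte form → EE AA 82.
U+9FBD: 3-byte form → E9 BE BD.
U+1F6A0: 4-byte form → F0 9F 9A A0.
U+26A6: 3-byte form → E2 9A A6.
U+04F9: 2-byte form → D3 B9.
Concatenated (25 bytes): EB BE BF E0 A4 B1 59 E2 95 93 EE AA 82 E9 BE BD F0 9F 9A A0 E2 9A A6 D3 B9.

EB BE BF E0 A4 B1 59 E2 95 93 EE AA 82 E9 BE BD F0 9F 9A A0 E2 9A A6 D3 B9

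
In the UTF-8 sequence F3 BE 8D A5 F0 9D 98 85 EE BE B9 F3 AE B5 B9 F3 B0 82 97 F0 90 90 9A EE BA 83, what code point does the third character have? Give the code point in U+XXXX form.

U+EFB9

Offset 0: leading byte 0xF3 = 11110011 → 4-byte char #1 = F3 BE 8D A5.
Offset 4: leading byte 0xF0 = 11110000 → 4-byte char #2 = F0 9D 98 85.
Offset 8: leading byte 0xEE = 11101110 → 3-byte char #3 = EE BE B9.
Leading byte 0xEE = 11101110 matches 1110xxxx → 3-byte sequence.
Byte 1: 0xEE = 11101110, payload 1110 (4 bits).
Byte 2: 0xBE = 10111110 (10xxxxxx ✓), payload 111110.
Byte 3: 0xB9 = 10111001 (10xxxxxx ✓), payload 111001.
Concatenate: 1110111110111001 = 0xEFB9 (16 bits → U+EFB9).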